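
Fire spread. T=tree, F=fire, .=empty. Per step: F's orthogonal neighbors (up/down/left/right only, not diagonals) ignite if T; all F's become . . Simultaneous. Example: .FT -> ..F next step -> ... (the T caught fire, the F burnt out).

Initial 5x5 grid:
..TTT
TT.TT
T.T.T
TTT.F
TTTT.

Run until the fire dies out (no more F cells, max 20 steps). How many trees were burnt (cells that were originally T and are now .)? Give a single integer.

Answer: 6

Derivation:
Step 1: +1 fires, +1 burnt (F count now 1)
Step 2: +1 fires, +1 burnt (F count now 1)
Step 3: +2 fires, +1 burnt (F count now 2)
Step 4: +1 fires, +2 burnt (F count now 1)
Step 5: +1 fires, +1 burnt (F count now 1)
Step 6: +0 fires, +1 burnt (F count now 0)
Fire out after step 6
Initially T: 17, now '.': 14
Total burnt (originally-T cells now '.'): 6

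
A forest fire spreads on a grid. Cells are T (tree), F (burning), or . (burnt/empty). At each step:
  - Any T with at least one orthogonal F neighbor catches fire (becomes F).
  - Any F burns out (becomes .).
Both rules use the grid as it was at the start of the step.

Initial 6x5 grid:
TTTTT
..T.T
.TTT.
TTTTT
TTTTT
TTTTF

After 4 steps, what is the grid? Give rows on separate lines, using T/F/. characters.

Step 1: 2 trees catch fire, 1 burn out
  TTTTT
  ..T.T
  .TTT.
  TTTTT
  TTTTF
  TTTF.
Step 2: 3 trees catch fire, 2 burn out
  TTTTT
  ..T.T
  .TTT.
  TTTTF
  TTTF.
  TTF..
Step 3: 3 trees catch fire, 3 burn out
  TTTTT
  ..T.T
  .TTT.
  TTTF.
  TTF..
  TF...
Step 4: 4 trees catch fire, 3 burn out
  TTTTT
  ..T.T
  .TTF.
  TTF..
  TF...
  F....

TTTTT
..T.T
.TTF.
TTF..
TF...
F....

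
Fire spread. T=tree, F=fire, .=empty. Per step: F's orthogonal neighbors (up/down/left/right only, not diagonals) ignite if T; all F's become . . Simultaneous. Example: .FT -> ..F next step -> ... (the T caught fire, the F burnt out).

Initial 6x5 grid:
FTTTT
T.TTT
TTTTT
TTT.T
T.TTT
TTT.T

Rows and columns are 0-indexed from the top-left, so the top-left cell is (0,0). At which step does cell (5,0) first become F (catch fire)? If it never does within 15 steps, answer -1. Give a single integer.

Step 1: cell (5,0)='T' (+2 fires, +1 burnt)
Step 2: cell (5,0)='T' (+2 fires, +2 burnt)
Step 3: cell (5,0)='T' (+4 fires, +2 burnt)
Step 4: cell (5,0)='T' (+5 fires, +4 burnt)
Step 5: cell (5,0)='F' (+4 fires, +5 burnt)
  -> target ignites at step 5
Step 6: cell (5,0)='.' (+3 fires, +4 burnt)
Step 7: cell (5,0)='.' (+3 fires, +3 burnt)
Step 8: cell (5,0)='.' (+1 fires, +3 burnt)
Step 9: cell (5,0)='.' (+1 fires, +1 burnt)
Step 10: cell (5,0)='.' (+0 fires, +1 burnt)
  fire out at step 10

5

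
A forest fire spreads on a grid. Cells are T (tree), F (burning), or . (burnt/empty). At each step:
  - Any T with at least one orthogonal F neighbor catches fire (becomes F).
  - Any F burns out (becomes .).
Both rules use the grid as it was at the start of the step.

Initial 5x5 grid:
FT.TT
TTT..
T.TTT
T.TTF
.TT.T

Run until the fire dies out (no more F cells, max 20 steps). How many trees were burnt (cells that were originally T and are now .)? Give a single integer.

Answer: 14

Derivation:
Step 1: +5 fires, +2 burnt (F count now 5)
Step 2: +4 fires, +5 burnt (F count now 4)
Step 3: +4 fires, +4 burnt (F count now 4)
Step 4: +1 fires, +4 burnt (F count now 1)
Step 5: +0 fires, +1 burnt (F count now 0)
Fire out after step 5
Initially T: 16, now '.': 23
Total burnt (originally-T cells now '.'): 14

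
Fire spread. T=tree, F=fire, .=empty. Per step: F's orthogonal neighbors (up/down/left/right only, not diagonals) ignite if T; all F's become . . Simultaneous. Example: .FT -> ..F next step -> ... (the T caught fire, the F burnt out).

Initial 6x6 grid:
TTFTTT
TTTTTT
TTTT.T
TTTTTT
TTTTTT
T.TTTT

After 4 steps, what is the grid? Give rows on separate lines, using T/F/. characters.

Step 1: 3 trees catch fire, 1 burn out
  TF.FTT
  TTFTTT
  TTTT.T
  TTTTTT
  TTTTTT
  T.TTTT
Step 2: 5 trees catch fire, 3 burn out
  F...FT
  TF.FTT
  TTFT.T
  TTTTTT
  TTTTTT
  T.TTTT
Step 3: 6 trees catch fire, 5 burn out
  .....F
  F...FT
  TF.F.T
  TTFTTT
  TTTTTT
  T.TTTT
Step 4: 5 trees catch fire, 6 burn out
  ......
  .....F
  F....T
  TF.FTT
  TTFTTT
  T.TTTT

......
.....F
F....T
TF.FTT
TTFTTT
T.TTTT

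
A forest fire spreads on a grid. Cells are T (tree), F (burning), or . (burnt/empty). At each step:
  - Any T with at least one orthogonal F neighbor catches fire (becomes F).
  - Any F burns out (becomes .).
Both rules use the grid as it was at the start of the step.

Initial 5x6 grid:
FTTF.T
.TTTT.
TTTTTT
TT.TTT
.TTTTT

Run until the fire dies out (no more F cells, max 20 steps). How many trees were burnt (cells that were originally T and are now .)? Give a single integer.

Answer: 22

Derivation:
Step 1: +3 fires, +2 burnt (F count now 3)
Step 2: +4 fires, +3 burnt (F count now 4)
Step 3: +4 fires, +4 burnt (F count now 4)
Step 4: +5 fires, +4 burnt (F count now 5)
Step 5: +5 fires, +5 burnt (F count now 5)
Step 6: +1 fires, +5 burnt (F count now 1)
Step 7: +0 fires, +1 burnt (F count now 0)
Fire out after step 7
Initially T: 23, now '.': 29
Total burnt (originally-T cells now '.'): 22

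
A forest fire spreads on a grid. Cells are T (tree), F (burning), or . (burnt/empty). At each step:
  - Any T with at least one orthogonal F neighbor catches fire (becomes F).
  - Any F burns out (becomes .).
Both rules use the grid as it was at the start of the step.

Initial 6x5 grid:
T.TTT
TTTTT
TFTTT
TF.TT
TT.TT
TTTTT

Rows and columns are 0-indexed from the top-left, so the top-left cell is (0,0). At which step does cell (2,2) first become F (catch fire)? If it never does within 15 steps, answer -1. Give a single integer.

Step 1: cell (2,2)='F' (+5 fires, +2 burnt)
  -> target ignites at step 1
Step 2: cell (2,2)='.' (+5 fires, +5 burnt)
Step 3: cell (2,2)='.' (+7 fires, +5 burnt)
Step 4: cell (2,2)='.' (+5 fires, +7 burnt)
Step 5: cell (2,2)='.' (+3 fires, +5 burnt)
Step 6: cell (2,2)='.' (+0 fires, +3 burnt)
  fire out at step 6

1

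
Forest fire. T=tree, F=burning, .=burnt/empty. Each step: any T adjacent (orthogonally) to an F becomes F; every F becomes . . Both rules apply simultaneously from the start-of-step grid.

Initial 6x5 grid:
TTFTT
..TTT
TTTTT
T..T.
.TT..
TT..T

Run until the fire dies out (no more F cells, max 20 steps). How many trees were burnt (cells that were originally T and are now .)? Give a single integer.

Step 1: +3 fires, +1 burnt (F count now 3)
Step 2: +4 fires, +3 burnt (F count now 4)
Step 3: +3 fires, +4 burnt (F count now 3)
Step 4: +3 fires, +3 burnt (F count now 3)
Step 5: +1 fires, +3 burnt (F count now 1)
Step 6: +0 fires, +1 burnt (F count now 0)
Fire out after step 6
Initially T: 19, now '.': 25
Total burnt (originally-T cells now '.'): 14

Answer: 14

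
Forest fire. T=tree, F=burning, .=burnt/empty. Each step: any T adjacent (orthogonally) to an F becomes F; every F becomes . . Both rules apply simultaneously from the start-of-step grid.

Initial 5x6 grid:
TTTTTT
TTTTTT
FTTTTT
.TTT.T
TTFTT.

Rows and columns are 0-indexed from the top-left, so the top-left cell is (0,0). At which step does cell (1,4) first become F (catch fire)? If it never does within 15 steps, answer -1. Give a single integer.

Step 1: cell (1,4)='T' (+5 fires, +2 burnt)
Step 2: cell (1,4)='T' (+7 fires, +5 burnt)
Step 3: cell (1,4)='T' (+3 fires, +7 burnt)
Step 4: cell (1,4)='T' (+3 fires, +3 burnt)
Step 5: cell (1,4)='F' (+3 fires, +3 burnt)
  -> target ignites at step 5
Step 6: cell (1,4)='.' (+3 fires, +3 burnt)
Step 7: cell (1,4)='.' (+1 fires, +3 burnt)
Step 8: cell (1,4)='.' (+0 fires, +1 burnt)
  fire out at step 8

5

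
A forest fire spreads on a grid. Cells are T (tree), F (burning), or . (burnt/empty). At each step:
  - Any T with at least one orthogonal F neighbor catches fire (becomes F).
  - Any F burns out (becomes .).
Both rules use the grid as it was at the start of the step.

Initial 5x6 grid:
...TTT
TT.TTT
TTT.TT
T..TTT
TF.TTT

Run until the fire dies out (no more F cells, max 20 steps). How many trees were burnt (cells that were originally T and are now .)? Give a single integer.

Step 1: +1 fires, +1 burnt (F count now 1)
Step 2: +1 fires, +1 burnt (F count now 1)
Step 3: +1 fires, +1 burnt (F count now 1)
Step 4: +2 fires, +1 burnt (F count now 2)
Step 5: +2 fires, +2 burnt (F count now 2)
Step 6: +0 fires, +2 burnt (F count now 0)
Fire out after step 6
Initially T: 21, now '.': 16
Total burnt (originally-T cells now '.'): 7

Answer: 7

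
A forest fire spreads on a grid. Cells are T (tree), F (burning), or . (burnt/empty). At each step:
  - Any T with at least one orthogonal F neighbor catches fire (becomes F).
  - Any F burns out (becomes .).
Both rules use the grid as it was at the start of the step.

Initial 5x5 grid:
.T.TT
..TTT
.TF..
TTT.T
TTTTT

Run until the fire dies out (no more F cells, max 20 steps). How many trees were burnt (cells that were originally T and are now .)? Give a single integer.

Answer: 15

Derivation:
Step 1: +3 fires, +1 burnt (F count now 3)
Step 2: +3 fires, +3 burnt (F count now 3)
Step 3: +5 fires, +3 burnt (F count now 5)
Step 4: +3 fires, +5 burnt (F count now 3)
Step 5: +1 fires, +3 burnt (F count now 1)
Step 6: +0 fires, +1 burnt (F count now 0)
Fire out after step 6
Initially T: 16, now '.': 24
Total burnt (originally-T cells now '.'): 15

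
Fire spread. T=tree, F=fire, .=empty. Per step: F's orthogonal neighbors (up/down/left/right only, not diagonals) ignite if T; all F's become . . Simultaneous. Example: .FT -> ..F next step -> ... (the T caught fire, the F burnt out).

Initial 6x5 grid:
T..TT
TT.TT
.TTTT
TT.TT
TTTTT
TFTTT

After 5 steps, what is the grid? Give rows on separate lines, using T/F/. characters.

Step 1: 3 trees catch fire, 1 burn out
  T..TT
  TT.TT
  .TTTT
  TT.TT
  TFTTT
  F.FTT
Step 2: 4 trees catch fire, 3 burn out
  T..TT
  TT.TT
  .TTTT
  TF.TT
  F.FTT
  ...FT
Step 3: 4 trees catch fire, 4 burn out
  T..TT
  TT.TT
  .FTTT
  F..TT
  ...FT
  ....F
Step 4: 4 trees catch fire, 4 burn out
  T..TT
  TF.TT
  ..FTT
  ...FT
  ....F
  .....
Step 5: 3 trees catch fire, 4 burn out
  T..TT
  F..TT
  ...FT
  ....F
  .....
  .....

T..TT
F..TT
...FT
....F
.....
.....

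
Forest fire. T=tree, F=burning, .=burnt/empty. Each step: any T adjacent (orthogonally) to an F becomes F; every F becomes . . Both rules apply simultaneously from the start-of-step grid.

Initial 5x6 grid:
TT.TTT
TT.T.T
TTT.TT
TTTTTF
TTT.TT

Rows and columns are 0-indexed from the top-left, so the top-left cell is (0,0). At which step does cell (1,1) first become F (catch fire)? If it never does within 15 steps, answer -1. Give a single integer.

Step 1: cell (1,1)='T' (+3 fires, +1 burnt)
Step 2: cell (1,1)='T' (+4 fires, +3 burnt)
Step 3: cell (1,1)='T' (+2 fires, +4 burnt)
Step 4: cell (1,1)='T' (+4 fires, +2 burnt)
Step 5: cell (1,1)='T' (+4 fires, +4 burnt)
Step 6: cell (1,1)='F' (+4 fires, +4 burnt)
  -> target ignites at step 6
Step 7: cell (1,1)='.' (+2 fires, +4 burnt)
Step 8: cell (1,1)='.' (+1 fires, +2 burnt)
Step 9: cell (1,1)='.' (+0 fires, +1 burnt)
  fire out at step 9

6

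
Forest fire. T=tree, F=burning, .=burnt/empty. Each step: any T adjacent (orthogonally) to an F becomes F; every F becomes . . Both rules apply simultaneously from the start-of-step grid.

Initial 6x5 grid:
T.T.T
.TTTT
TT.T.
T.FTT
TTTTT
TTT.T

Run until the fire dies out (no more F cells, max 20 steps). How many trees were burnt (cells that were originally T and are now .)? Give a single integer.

Answer: 21

Derivation:
Step 1: +2 fires, +1 burnt (F count now 2)
Step 2: +5 fires, +2 burnt (F count now 5)
Step 3: +4 fires, +5 burnt (F count now 4)
Step 4: +5 fires, +4 burnt (F count now 5)
Step 5: +4 fires, +5 burnt (F count now 4)
Step 6: +1 fires, +4 burnt (F count now 1)
Step 7: +0 fires, +1 burnt (F count now 0)
Fire out after step 7
Initially T: 22, now '.': 29
Total burnt (originally-T cells now '.'): 21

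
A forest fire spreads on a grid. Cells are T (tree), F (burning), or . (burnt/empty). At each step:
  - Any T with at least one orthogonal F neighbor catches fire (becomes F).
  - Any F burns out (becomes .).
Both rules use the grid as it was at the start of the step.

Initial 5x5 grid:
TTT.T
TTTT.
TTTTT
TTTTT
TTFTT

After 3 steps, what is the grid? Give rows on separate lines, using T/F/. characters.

Step 1: 3 trees catch fire, 1 burn out
  TTT.T
  TTTT.
  TTTTT
  TTFTT
  TF.FT
Step 2: 5 trees catch fire, 3 burn out
  TTT.T
  TTTT.
  TTFTT
  TF.FT
  F...F
Step 3: 5 trees catch fire, 5 burn out
  TTT.T
  TTFT.
  TF.FT
  F...F
  .....

TTT.T
TTFT.
TF.FT
F...F
.....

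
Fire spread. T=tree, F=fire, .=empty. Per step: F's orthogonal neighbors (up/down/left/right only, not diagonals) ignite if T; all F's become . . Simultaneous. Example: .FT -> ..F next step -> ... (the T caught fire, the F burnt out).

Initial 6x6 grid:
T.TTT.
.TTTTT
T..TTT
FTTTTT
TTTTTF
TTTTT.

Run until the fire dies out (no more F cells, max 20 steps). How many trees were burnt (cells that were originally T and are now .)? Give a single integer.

Answer: 27

Derivation:
Step 1: +5 fires, +2 burnt (F count now 5)
Step 2: +7 fires, +5 burnt (F count now 7)
Step 3: +6 fires, +7 burnt (F count now 6)
Step 4: +3 fires, +6 burnt (F count now 3)
Step 5: +2 fires, +3 burnt (F count now 2)
Step 6: +2 fires, +2 burnt (F count now 2)
Step 7: +2 fires, +2 burnt (F count now 2)
Step 8: +0 fires, +2 burnt (F count now 0)
Fire out after step 8
Initially T: 28, now '.': 35
Total burnt (originally-T cells now '.'): 27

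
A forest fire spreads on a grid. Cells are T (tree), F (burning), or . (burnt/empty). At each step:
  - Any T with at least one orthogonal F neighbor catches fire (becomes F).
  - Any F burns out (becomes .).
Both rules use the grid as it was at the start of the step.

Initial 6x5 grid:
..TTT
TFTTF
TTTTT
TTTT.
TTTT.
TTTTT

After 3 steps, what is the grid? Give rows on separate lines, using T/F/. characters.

Step 1: 6 trees catch fire, 2 burn out
  ..TTF
  F.FF.
  TFTTF
  TTTT.
  TTTT.
  TTTTT
Step 2: 6 trees catch fire, 6 burn out
  ..FF.
  .....
  F.FF.
  TFTT.
  TTTT.
  TTTTT
Step 3: 4 trees catch fire, 6 burn out
  .....
  .....
  .....
  F.FF.
  TFTT.
  TTTTT

.....
.....
.....
F.FF.
TFTT.
TTTTT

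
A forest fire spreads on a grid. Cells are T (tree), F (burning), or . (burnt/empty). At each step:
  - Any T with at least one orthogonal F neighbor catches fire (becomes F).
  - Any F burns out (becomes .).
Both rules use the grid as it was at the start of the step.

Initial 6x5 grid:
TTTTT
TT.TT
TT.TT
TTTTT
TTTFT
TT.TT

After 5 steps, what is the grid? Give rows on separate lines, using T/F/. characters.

Step 1: 4 trees catch fire, 1 burn out
  TTTTT
  TT.TT
  TT.TT
  TTTFT
  TTF.F
  TT.FT
Step 2: 5 trees catch fire, 4 burn out
  TTTTT
  TT.TT
  TT.FT
  TTF.F
  TF...
  TT..F
Step 3: 5 trees catch fire, 5 burn out
  TTTTT
  TT.FT
  TT..F
  TF...
  F....
  TF...
Step 4: 5 trees catch fire, 5 burn out
  TTTFT
  TT..F
  TF...
  F....
  .....
  F....
Step 5: 4 trees catch fire, 5 burn out
  TTF.F
  TF...
  F....
  .....
  .....
  .....

TTF.F
TF...
F....
.....
.....
.....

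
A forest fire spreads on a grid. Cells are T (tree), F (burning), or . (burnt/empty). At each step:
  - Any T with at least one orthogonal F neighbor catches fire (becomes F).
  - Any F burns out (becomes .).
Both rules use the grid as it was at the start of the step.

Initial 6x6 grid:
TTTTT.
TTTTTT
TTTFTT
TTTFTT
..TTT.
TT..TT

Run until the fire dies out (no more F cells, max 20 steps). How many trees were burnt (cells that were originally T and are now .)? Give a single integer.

Step 1: +6 fires, +2 burnt (F count now 6)
Step 2: +9 fires, +6 burnt (F count now 9)
Step 3: +7 fires, +9 burnt (F count now 7)
Step 4: +3 fires, +7 burnt (F count now 3)
Step 5: +1 fires, +3 burnt (F count now 1)
Step 6: +0 fires, +1 burnt (F count now 0)
Fire out after step 6
Initially T: 28, now '.': 34
Total burnt (originally-T cells now '.'): 26

Answer: 26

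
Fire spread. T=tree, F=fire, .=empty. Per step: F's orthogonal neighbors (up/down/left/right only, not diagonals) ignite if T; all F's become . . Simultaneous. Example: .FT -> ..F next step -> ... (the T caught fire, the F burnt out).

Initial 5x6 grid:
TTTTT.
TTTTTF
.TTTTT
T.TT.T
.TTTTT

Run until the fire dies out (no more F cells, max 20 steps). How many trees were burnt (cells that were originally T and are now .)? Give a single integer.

Step 1: +2 fires, +1 burnt (F count now 2)
Step 2: +4 fires, +2 burnt (F count now 4)
Step 3: +4 fires, +4 burnt (F count now 4)
Step 4: +5 fires, +4 burnt (F count now 5)
Step 5: +5 fires, +5 burnt (F count now 5)
Step 6: +2 fires, +5 burnt (F count now 2)
Step 7: +1 fires, +2 burnt (F count now 1)
Step 8: +0 fires, +1 burnt (F count now 0)
Fire out after step 8
Initially T: 24, now '.': 29
Total burnt (originally-T cells now '.'): 23

Answer: 23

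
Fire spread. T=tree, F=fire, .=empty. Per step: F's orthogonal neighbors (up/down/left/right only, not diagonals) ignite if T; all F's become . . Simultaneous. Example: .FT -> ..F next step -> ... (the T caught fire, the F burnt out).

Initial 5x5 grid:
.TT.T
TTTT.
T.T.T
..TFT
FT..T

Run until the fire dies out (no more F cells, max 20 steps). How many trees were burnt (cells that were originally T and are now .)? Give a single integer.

Step 1: +3 fires, +2 burnt (F count now 3)
Step 2: +3 fires, +3 burnt (F count now 3)
Step 3: +1 fires, +3 burnt (F count now 1)
Step 4: +3 fires, +1 burnt (F count now 3)
Step 5: +2 fires, +3 burnt (F count now 2)
Step 6: +1 fires, +2 burnt (F count now 1)
Step 7: +0 fires, +1 burnt (F count now 0)
Fire out after step 7
Initially T: 14, now '.': 24
Total burnt (originally-T cells now '.'): 13

Answer: 13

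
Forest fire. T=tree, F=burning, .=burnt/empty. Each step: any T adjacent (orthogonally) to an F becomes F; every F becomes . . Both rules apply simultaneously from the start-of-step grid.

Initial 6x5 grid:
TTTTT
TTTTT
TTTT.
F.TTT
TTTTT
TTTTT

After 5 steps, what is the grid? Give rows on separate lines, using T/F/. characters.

Step 1: 2 trees catch fire, 1 burn out
  TTTTT
  TTTTT
  FTTT.
  ..TTT
  FTTTT
  TTTTT
Step 2: 4 trees catch fire, 2 burn out
  TTTTT
  FTTTT
  .FTT.
  ..TTT
  .FTTT
  FTTTT
Step 3: 5 trees catch fire, 4 burn out
  FTTTT
  .FTTT
  ..FT.
  ..TTT
  ..FTT
  .FTTT
Step 4: 6 trees catch fire, 5 burn out
  .FTTT
  ..FTT
  ...F.
  ..FTT
  ...FT
  ..FTT
Step 5: 5 trees catch fire, 6 burn out
  ..FTT
  ...FT
  .....
  ...FT
  ....F
  ...FT

..FTT
...FT
.....
...FT
....F
...FT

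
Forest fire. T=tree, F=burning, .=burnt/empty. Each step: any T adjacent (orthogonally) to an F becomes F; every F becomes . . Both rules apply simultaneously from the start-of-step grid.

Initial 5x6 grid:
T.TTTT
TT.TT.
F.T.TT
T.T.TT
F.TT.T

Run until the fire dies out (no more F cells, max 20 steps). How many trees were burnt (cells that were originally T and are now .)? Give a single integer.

Step 1: +2 fires, +2 burnt (F count now 2)
Step 2: +2 fires, +2 burnt (F count now 2)
Step 3: +0 fires, +2 burnt (F count now 0)
Fire out after step 3
Initially T: 19, now '.': 15
Total burnt (originally-T cells now '.'): 4

Answer: 4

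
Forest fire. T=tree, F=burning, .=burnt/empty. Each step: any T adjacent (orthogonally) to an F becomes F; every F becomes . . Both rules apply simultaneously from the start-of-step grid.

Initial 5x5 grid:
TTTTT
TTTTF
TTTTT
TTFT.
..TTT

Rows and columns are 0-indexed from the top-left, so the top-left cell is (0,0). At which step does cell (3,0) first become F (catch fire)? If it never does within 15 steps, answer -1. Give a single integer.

Step 1: cell (3,0)='T' (+7 fires, +2 burnt)
Step 2: cell (3,0)='F' (+6 fires, +7 burnt)
  -> target ignites at step 2
Step 3: cell (3,0)='.' (+4 fires, +6 burnt)
Step 4: cell (3,0)='.' (+2 fires, +4 burnt)
Step 5: cell (3,0)='.' (+1 fires, +2 burnt)
Step 6: cell (3,0)='.' (+0 fires, +1 burnt)
  fire out at step 6

2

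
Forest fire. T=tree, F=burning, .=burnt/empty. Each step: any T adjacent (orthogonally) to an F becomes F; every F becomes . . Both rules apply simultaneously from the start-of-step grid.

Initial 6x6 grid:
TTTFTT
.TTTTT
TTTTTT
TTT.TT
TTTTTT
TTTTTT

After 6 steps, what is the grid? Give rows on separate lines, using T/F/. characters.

Step 1: 3 trees catch fire, 1 burn out
  TTF.FT
  .TTFTT
  TTTTTT
  TTT.TT
  TTTTTT
  TTTTTT
Step 2: 5 trees catch fire, 3 burn out
  TF...F
  .TF.FT
  TTTFTT
  TTT.TT
  TTTTTT
  TTTTTT
Step 3: 5 trees catch fire, 5 burn out
  F.....
  .F...F
  TTF.FT
  TTT.TT
  TTTTTT
  TTTTTT
Step 4: 4 trees catch fire, 5 burn out
  ......
  ......
  TF...F
  TTF.FT
  TTTTTT
  TTTTTT
Step 5: 5 trees catch fire, 4 burn out
  ......
  ......
  F.....
  TF...F
  TTFTFT
  TTTTTT
Step 6: 6 trees catch fire, 5 burn out
  ......
  ......
  ......
  F.....
  TF.F.F
  TTFTFT

......
......
......
F.....
TF.F.F
TTFTFT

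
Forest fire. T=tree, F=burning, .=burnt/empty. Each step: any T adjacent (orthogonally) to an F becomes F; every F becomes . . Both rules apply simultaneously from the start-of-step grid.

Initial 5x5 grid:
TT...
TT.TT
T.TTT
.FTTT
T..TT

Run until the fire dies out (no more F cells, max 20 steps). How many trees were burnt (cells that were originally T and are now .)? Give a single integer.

Step 1: +1 fires, +1 burnt (F count now 1)
Step 2: +2 fires, +1 burnt (F count now 2)
Step 3: +3 fires, +2 burnt (F count now 3)
Step 4: +3 fires, +3 burnt (F count now 3)
Step 5: +1 fires, +3 burnt (F count now 1)
Step 6: +0 fires, +1 burnt (F count now 0)
Fire out after step 6
Initially T: 16, now '.': 19
Total burnt (originally-T cells now '.'): 10

Answer: 10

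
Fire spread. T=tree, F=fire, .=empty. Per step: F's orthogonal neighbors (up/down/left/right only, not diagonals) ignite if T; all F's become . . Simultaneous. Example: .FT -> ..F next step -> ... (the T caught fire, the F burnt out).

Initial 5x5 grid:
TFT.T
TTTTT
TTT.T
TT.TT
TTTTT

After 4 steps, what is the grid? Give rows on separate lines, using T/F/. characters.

Step 1: 3 trees catch fire, 1 burn out
  F.F.T
  TFTTT
  TTT.T
  TT.TT
  TTTTT
Step 2: 3 trees catch fire, 3 burn out
  ....T
  F.FTT
  TFT.T
  TT.TT
  TTTTT
Step 3: 4 trees catch fire, 3 burn out
  ....T
  ...FT
  F.F.T
  TF.TT
  TTTTT
Step 4: 3 trees catch fire, 4 burn out
  ....T
  ....F
  ....T
  F..TT
  TFTTT

....T
....F
....T
F..TT
TFTTT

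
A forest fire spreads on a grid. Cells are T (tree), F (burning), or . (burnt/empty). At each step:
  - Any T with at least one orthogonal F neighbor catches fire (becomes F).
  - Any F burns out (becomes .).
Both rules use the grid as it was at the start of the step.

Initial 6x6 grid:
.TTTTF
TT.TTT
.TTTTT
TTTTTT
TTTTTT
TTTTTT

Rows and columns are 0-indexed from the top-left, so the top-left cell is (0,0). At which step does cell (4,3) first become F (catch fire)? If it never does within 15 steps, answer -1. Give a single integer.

Step 1: cell (4,3)='T' (+2 fires, +1 burnt)
Step 2: cell (4,3)='T' (+3 fires, +2 burnt)
Step 3: cell (4,3)='T' (+4 fires, +3 burnt)
Step 4: cell (4,3)='T' (+4 fires, +4 burnt)
Step 5: cell (4,3)='T' (+5 fires, +4 burnt)
Step 6: cell (4,3)='F' (+5 fires, +5 burnt)
  -> target ignites at step 6
Step 7: cell (4,3)='.' (+3 fires, +5 burnt)
Step 8: cell (4,3)='.' (+3 fires, +3 burnt)
Step 9: cell (4,3)='.' (+2 fires, +3 burnt)
Step 10: cell (4,3)='.' (+1 fires, +2 burnt)
Step 11: cell (4,3)='.' (+0 fires, +1 burnt)
  fire out at step 11

6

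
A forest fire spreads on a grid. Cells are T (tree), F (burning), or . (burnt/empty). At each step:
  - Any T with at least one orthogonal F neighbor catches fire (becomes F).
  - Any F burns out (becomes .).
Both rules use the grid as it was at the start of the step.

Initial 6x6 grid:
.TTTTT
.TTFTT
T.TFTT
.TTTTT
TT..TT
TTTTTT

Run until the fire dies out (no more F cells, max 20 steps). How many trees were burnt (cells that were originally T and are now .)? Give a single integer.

Step 1: +6 fires, +2 burnt (F count now 6)
Step 2: +7 fires, +6 burnt (F count now 7)
Step 3: +5 fires, +7 burnt (F count now 5)
Step 4: +3 fires, +5 burnt (F count now 3)
Step 5: +4 fires, +3 burnt (F count now 4)
Step 6: +2 fires, +4 burnt (F count now 2)
Step 7: +0 fires, +2 burnt (F count now 0)
Fire out after step 7
Initially T: 28, now '.': 35
Total burnt (originally-T cells now '.'): 27

Answer: 27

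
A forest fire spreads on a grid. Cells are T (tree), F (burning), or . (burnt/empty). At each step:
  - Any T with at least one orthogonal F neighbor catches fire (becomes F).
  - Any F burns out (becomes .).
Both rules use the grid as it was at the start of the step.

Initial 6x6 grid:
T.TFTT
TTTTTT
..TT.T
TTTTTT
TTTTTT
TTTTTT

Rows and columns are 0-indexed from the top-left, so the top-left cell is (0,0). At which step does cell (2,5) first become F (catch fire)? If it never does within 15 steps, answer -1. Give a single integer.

Step 1: cell (2,5)='T' (+3 fires, +1 burnt)
Step 2: cell (2,5)='T' (+4 fires, +3 burnt)
Step 3: cell (2,5)='T' (+4 fires, +4 burnt)
Step 4: cell (2,5)='F' (+5 fires, +4 burnt)
  -> target ignites at step 4
Step 5: cell (2,5)='.' (+6 fires, +5 burnt)
Step 6: cell (2,5)='.' (+5 fires, +6 burnt)
Step 7: cell (2,5)='.' (+3 fires, +5 burnt)
Step 8: cell (2,5)='.' (+1 fires, +3 burnt)
Step 9: cell (2,5)='.' (+0 fires, +1 burnt)
  fire out at step 9

4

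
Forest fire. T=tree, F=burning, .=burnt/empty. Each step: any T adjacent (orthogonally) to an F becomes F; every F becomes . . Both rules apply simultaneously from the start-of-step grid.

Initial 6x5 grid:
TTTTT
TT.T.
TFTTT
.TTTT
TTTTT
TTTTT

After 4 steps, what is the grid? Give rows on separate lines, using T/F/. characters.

Step 1: 4 trees catch fire, 1 burn out
  TTTTT
  TF.T.
  F.FTT
  .FTTT
  TTTTT
  TTTTT
Step 2: 5 trees catch fire, 4 burn out
  TFTTT
  F..T.
  ...FT
  ..FTT
  TFTTT
  TTTTT
Step 3: 8 trees catch fire, 5 burn out
  F.FTT
  ...F.
  ....F
  ...FT
  F.FTT
  TFTTT
Step 4: 5 trees catch fire, 8 burn out
  ...FT
  .....
  .....
  ....F
  ...FT
  F.FTT

...FT
.....
.....
....F
...FT
F.FTT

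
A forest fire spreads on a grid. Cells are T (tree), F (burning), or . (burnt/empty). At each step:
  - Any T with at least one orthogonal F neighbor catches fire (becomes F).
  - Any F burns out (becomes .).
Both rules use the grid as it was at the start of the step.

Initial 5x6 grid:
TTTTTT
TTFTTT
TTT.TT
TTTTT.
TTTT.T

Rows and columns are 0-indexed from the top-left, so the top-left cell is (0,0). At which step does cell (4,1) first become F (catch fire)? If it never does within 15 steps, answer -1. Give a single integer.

Step 1: cell (4,1)='T' (+4 fires, +1 burnt)
Step 2: cell (4,1)='T' (+6 fires, +4 burnt)
Step 3: cell (4,1)='T' (+8 fires, +6 burnt)
Step 4: cell (4,1)='F' (+6 fires, +8 burnt)
  -> target ignites at step 4
Step 5: cell (4,1)='.' (+1 fires, +6 burnt)
Step 6: cell (4,1)='.' (+0 fires, +1 burnt)
  fire out at step 6

4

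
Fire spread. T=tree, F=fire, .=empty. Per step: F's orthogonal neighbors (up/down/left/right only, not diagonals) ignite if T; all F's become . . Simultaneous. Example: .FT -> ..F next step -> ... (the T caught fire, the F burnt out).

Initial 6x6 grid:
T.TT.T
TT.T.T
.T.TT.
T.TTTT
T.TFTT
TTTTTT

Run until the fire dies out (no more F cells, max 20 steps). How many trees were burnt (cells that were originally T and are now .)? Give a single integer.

Step 1: +4 fires, +1 burnt (F count now 4)
Step 2: +6 fires, +4 burnt (F count now 6)
Step 3: +5 fires, +6 burnt (F count now 5)
Step 4: +2 fires, +5 burnt (F count now 2)
Step 5: +2 fires, +2 burnt (F count now 2)
Step 6: +1 fires, +2 burnt (F count now 1)
Step 7: +0 fires, +1 burnt (F count now 0)
Fire out after step 7
Initially T: 26, now '.': 30
Total burnt (originally-T cells now '.'): 20

Answer: 20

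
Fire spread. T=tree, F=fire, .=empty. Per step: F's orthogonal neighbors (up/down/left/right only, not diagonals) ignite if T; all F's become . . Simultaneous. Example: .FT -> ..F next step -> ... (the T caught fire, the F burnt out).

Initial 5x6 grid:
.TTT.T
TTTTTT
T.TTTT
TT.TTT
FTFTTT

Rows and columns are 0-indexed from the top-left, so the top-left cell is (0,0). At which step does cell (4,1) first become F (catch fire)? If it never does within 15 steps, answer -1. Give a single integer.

Step 1: cell (4,1)='F' (+3 fires, +2 burnt)
  -> target ignites at step 1
Step 2: cell (4,1)='.' (+4 fires, +3 burnt)
Step 3: cell (4,1)='.' (+4 fires, +4 burnt)
Step 4: cell (4,1)='.' (+5 fires, +4 burnt)
Step 5: cell (4,1)='.' (+5 fires, +5 burnt)
Step 6: cell (4,1)='.' (+2 fires, +5 burnt)
Step 7: cell (4,1)='.' (+1 fires, +2 burnt)
Step 8: cell (4,1)='.' (+0 fires, +1 burnt)
  fire out at step 8

1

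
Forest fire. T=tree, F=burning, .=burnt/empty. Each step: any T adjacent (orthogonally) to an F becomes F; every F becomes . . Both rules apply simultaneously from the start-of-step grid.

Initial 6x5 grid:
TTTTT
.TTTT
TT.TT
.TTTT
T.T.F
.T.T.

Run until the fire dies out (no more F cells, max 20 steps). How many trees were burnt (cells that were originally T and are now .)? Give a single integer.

Answer: 18

Derivation:
Step 1: +1 fires, +1 burnt (F count now 1)
Step 2: +2 fires, +1 burnt (F count now 2)
Step 3: +3 fires, +2 burnt (F count now 3)
Step 4: +4 fires, +3 burnt (F count now 4)
Step 5: +3 fires, +4 burnt (F count now 3)
Step 6: +3 fires, +3 burnt (F count now 3)
Step 7: +1 fires, +3 burnt (F count now 1)
Step 8: +1 fires, +1 burnt (F count now 1)
Step 9: +0 fires, +1 burnt (F count now 0)
Fire out after step 9
Initially T: 21, now '.': 27
Total burnt (originally-T cells now '.'): 18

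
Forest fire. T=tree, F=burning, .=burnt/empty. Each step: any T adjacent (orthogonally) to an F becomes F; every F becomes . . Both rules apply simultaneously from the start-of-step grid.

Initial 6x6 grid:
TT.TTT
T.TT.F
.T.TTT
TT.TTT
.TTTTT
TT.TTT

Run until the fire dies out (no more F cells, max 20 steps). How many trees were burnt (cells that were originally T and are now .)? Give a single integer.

Answer: 24

Derivation:
Step 1: +2 fires, +1 burnt (F count now 2)
Step 2: +3 fires, +2 burnt (F count now 3)
Step 3: +4 fires, +3 burnt (F count now 4)
Step 4: +4 fires, +4 burnt (F count now 4)
Step 5: +3 fires, +4 burnt (F count now 3)
Step 6: +2 fires, +3 burnt (F count now 2)
Step 7: +1 fires, +2 burnt (F count now 1)
Step 8: +2 fires, +1 burnt (F count now 2)
Step 9: +3 fires, +2 burnt (F count now 3)
Step 10: +0 fires, +3 burnt (F count now 0)
Fire out after step 10
Initially T: 27, now '.': 33
Total burnt (originally-T cells now '.'): 24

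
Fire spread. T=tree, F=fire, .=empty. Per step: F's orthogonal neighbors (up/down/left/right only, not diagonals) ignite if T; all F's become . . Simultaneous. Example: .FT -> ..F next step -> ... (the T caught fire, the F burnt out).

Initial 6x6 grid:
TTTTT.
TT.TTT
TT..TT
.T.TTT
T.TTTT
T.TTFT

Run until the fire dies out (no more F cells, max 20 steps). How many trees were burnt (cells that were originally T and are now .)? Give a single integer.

Step 1: +3 fires, +1 burnt (F count now 3)
Step 2: +4 fires, +3 burnt (F count now 4)
Step 3: +4 fires, +4 burnt (F count now 4)
Step 4: +2 fires, +4 burnt (F count now 2)
Step 5: +3 fires, +2 burnt (F count now 3)
Step 6: +1 fires, +3 burnt (F count now 1)
Step 7: +1 fires, +1 burnt (F count now 1)
Step 8: +1 fires, +1 burnt (F count now 1)
Step 9: +2 fires, +1 burnt (F count now 2)
Step 10: +2 fires, +2 burnt (F count now 2)
Step 11: +2 fires, +2 burnt (F count now 2)
Step 12: +0 fires, +2 burnt (F count now 0)
Fire out after step 12
Initially T: 27, now '.': 34
Total burnt (originally-T cells now '.'): 25

Answer: 25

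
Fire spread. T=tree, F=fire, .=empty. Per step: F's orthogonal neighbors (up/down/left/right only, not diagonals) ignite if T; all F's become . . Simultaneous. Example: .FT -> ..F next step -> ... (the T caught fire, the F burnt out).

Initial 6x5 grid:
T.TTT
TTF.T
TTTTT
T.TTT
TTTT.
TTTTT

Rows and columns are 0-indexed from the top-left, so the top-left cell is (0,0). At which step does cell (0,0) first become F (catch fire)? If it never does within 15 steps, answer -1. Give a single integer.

Step 1: cell (0,0)='T' (+3 fires, +1 burnt)
Step 2: cell (0,0)='T' (+5 fires, +3 burnt)
Step 3: cell (0,0)='F' (+6 fires, +5 burnt)
  -> target ignites at step 3
Step 4: cell (0,0)='.' (+6 fires, +6 burnt)
Step 5: cell (0,0)='.' (+3 fires, +6 burnt)
Step 6: cell (0,0)='.' (+2 fires, +3 burnt)
Step 7: cell (0,0)='.' (+0 fires, +2 burnt)
  fire out at step 7

3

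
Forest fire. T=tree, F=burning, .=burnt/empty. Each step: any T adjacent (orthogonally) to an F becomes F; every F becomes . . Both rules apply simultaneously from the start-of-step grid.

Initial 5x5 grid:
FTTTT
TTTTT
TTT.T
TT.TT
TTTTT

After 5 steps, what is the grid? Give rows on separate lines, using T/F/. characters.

Step 1: 2 trees catch fire, 1 burn out
  .FTTT
  FTTTT
  TTT.T
  TT.TT
  TTTTT
Step 2: 3 trees catch fire, 2 burn out
  ..FTT
  .FTTT
  FTT.T
  TT.TT
  TTTTT
Step 3: 4 trees catch fire, 3 burn out
  ...FT
  ..FTT
  .FT.T
  FT.TT
  TTTTT
Step 4: 5 trees catch fire, 4 burn out
  ....F
  ...FT
  ..F.T
  .F.TT
  FTTTT
Step 5: 2 trees catch fire, 5 burn out
  .....
  ....F
  ....T
  ...TT
  .FTTT

.....
....F
....T
...TT
.FTTT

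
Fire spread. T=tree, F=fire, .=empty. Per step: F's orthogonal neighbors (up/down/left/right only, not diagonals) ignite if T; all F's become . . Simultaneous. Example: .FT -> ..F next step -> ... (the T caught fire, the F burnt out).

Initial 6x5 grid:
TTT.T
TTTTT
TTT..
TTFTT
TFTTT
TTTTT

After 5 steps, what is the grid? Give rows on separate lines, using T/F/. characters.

Step 1: 6 trees catch fire, 2 burn out
  TTT.T
  TTTTT
  TTF..
  TF.FT
  F.FTT
  TFTTT
Step 2: 7 trees catch fire, 6 burn out
  TTT.T
  TTFTT
  TF...
  F...F
  ...FT
  F.FTT
Step 3: 6 trees catch fire, 7 burn out
  TTF.T
  TF.FT
  F....
  .....
  ....F
  ...FT
Step 4: 4 trees catch fire, 6 burn out
  TF..T
  F...F
  .....
  .....
  .....
  ....F
Step 5: 2 trees catch fire, 4 burn out
  F...F
  .....
  .....
  .....
  .....
  .....

F...F
.....
.....
.....
.....
.....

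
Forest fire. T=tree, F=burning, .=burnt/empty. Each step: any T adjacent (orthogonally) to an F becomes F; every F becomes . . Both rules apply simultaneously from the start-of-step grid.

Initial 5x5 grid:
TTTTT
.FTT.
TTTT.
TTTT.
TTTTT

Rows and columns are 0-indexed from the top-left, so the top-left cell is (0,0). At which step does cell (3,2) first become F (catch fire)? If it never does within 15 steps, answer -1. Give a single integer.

Step 1: cell (3,2)='T' (+3 fires, +1 burnt)
Step 2: cell (3,2)='T' (+6 fires, +3 burnt)
Step 3: cell (3,2)='F' (+5 fires, +6 burnt)
  -> target ignites at step 3
Step 4: cell (3,2)='.' (+4 fires, +5 burnt)
Step 5: cell (3,2)='.' (+1 fires, +4 burnt)
Step 6: cell (3,2)='.' (+1 fires, +1 burnt)
Step 7: cell (3,2)='.' (+0 fires, +1 burnt)
  fire out at step 7

3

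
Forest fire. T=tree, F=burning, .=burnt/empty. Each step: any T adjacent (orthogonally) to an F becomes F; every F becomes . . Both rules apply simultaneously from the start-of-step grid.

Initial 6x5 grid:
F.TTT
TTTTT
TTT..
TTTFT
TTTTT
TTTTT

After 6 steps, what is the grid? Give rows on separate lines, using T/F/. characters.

Step 1: 4 trees catch fire, 2 burn out
  ..TTT
  FTTTT
  TTT..
  TTF.F
  TTTFT
  TTTTT
Step 2: 7 trees catch fire, 4 burn out
  ..TTT
  .FTTT
  FTF..
  TF...
  TTF.F
  TTTFT
Step 3: 6 trees catch fire, 7 burn out
  ..TTT
  ..FTT
  .F...
  F....
  TF...
  TTF.F
Step 4: 4 trees catch fire, 6 burn out
  ..FTT
  ...FT
  .....
  .....
  F....
  TF...
Step 5: 3 trees catch fire, 4 burn out
  ...FT
  ....F
  .....
  .....
  .....
  F....
Step 6: 1 trees catch fire, 3 burn out
  ....F
  .....
  .....
  .....
  .....
  .....

....F
.....
.....
.....
.....
.....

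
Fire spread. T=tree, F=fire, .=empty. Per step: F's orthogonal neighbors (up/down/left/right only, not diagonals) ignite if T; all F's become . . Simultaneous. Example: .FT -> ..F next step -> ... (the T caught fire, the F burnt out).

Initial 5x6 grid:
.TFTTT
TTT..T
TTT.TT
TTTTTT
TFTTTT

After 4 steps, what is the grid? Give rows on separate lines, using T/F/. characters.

Step 1: 6 trees catch fire, 2 burn out
  .F.FTT
  TTF..T
  TTT.TT
  TFTTTT
  F.FTTT
Step 2: 7 trees catch fire, 6 burn out
  ....FT
  TF...T
  TFF.TT
  F.FTTT
  ...FTT
Step 3: 5 trees catch fire, 7 burn out
  .....F
  F....T
  F...TT
  ...FTT
  ....FT
Step 4: 3 trees catch fire, 5 burn out
  ......
  .....F
  ....TT
  ....FT
  .....F

......
.....F
....TT
....FT
.....F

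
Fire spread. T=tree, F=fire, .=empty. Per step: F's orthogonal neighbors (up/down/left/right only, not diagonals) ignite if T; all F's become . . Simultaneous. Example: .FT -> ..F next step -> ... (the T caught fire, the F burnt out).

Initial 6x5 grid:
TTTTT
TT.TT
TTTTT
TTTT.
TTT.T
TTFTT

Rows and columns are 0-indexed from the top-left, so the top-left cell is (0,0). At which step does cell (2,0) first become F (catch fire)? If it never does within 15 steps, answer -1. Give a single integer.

Step 1: cell (2,0)='T' (+3 fires, +1 burnt)
Step 2: cell (2,0)='T' (+4 fires, +3 burnt)
Step 3: cell (2,0)='T' (+5 fires, +4 burnt)
Step 4: cell (2,0)='T' (+3 fires, +5 burnt)
Step 5: cell (2,0)='F' (+4 fires, +3 burnt)
  -> target ignites at step 5
Step 6: cell (2,0)='.' (+4 fires, +4 burnt)
Step 7: cell (2,0)='.' (+3 fires, +4 burnt)
Step 8: cell (2,0)='.' (+0 fires, +3 burnt)
  fire out at step 8

5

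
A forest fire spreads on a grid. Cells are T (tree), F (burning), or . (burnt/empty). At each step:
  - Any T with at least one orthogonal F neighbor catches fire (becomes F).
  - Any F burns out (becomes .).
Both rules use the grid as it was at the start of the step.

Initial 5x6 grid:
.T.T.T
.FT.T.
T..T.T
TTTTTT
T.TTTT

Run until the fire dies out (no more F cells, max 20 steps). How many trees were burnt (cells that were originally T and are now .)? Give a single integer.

Step 1: +2 fires, +1 burnt (F count now 2)
Step 2: +0 fires, +2 burnt (F count now 0)
Fire out after step 2
Initially T: 19, now '.': 13
Total burnt (originally-T cells now '.'): 2

Answer: 2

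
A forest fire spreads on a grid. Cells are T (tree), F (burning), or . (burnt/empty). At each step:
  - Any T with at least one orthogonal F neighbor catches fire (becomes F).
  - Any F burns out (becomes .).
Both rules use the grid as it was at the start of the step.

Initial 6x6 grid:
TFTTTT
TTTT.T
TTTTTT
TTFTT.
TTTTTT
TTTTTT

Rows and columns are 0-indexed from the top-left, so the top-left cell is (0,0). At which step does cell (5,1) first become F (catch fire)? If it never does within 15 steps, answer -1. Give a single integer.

Step 1: cell (5,1)='T' (+7 fires, +2 burnt)
Step 2: cell (5,1)='T' (+10 fires, +7 burnt)
Step 3: cell (5,1)='F' (+8 fires, +10 burnt)
  -> target ignites at step 3
Step 4: cell (5,1)='.' (+5 fires, +8 burnt)
Step 5: cell (5,1)='.' (+2 fires, +5 burnt)
Step 6: cell (5,1)='.' (+0 fires, +2 burnt)
  fire out at step 6

3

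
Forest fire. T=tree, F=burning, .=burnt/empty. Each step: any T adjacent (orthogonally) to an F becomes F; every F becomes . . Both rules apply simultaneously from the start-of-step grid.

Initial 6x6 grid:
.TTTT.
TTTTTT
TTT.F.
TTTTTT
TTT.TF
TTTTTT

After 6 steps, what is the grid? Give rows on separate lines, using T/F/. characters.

Step 1: 5 trees catch fire, 2 burn out
  .TTTT.
  TTTTFT
  TTT...
  TTTTFF
  TTT.F.
  TTTTTF
Step 2: 5 trees catch fire, 5 burn out
  .TTTF.
  TTTF.F
  TTT...
  TTTF..
  TTT...
  TTTTF.
Step 3: 4 trees catch fire, 5 burn out
  .TTF..
  TTF...
  TTT...
  TTF...
  TTT...
  TTTF..
Step 4: 6 trees catch fire, 4 burn out
  .TF...
  TF....
  TTF...
  TF....
  TTF...
  TTF...
Step 5: 6 trees catch fire, 6 burn out
  .F....
  F.....
  TF....
  F.....
  TF....
  TF....
Step 6: 3 trees catch fire, 6 burn out
  ......
  ......
  F.....
  ......
  F.....
  F.....

......
......
F.....
......
F.....
F.....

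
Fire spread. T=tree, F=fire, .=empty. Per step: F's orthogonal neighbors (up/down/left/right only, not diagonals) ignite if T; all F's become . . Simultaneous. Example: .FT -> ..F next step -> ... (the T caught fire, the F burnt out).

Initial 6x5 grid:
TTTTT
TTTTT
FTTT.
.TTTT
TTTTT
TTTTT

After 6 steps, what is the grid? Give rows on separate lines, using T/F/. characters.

Step 1: 2 trees catch fire, 1 burn out
  TTTTT
  FTTTT
  .FTT.
  .TTTT
  TTTTT
  TTTTT
Step 2: 4 trees catch fire, 2 burn out
  FTTTT
  .FTTT
  ..FT.
  .FTTT
  TTTTT
  TTTTT
Step 3: 5 trees catch fire, 4 burn out
  .FTTT
  ..FTT
  ...F.
  ..FTT
  TFTTT
  TTTTT
Step 4: 6 trees catch fire, 5 burn out
  ..FTT
  ...FT
  .....
  ...FT
  F.FTT
  TFTTT
Step 5: 6 trees catch fire, 6 burn out
  ...FT
  ....F
  .....
  ....F
  ...FT
  F.FTT
Step 6: 3 trees catch fire, 6 burn out
  ....F
  .....
  .....
  .....
  ....F
  ...FT

....F
.....
.....
.....
....F
...FT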